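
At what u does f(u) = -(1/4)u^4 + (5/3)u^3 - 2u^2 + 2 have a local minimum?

1

f'(u) = -u^3 + 5u^2 - 4u = 0 at u = 0, 1, 4.
Since f''(u) = -3u^2 + 10u - 4, we get f''(0) = -4 < 0 ⇒ local maximum; f''(1) = 3 > 0 ⇒ local minimum; f''(4) = -12 < 0 ⇒ local maximum.
The local minimum is f(1) = 17/12.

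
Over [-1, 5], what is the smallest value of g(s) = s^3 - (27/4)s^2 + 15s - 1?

-95/4

The derivative is 3s^2 - (27/2)s + 15, which vanishes at s = 2 and s = 5/2.
Evaluating at the critical points and endpoints: g(-1) = -95/4; g(2) = 10; g(5/2) = 159/16; g(5) = 121/4.
Hence the absolute minimum is -95/4 at s = -1.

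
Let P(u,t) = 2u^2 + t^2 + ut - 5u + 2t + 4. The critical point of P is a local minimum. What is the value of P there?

∂P/∂u = 4u + t - 5 = 0 and ∂P/∂t = u + 2t + 2 = 0, so (u, t) = (12/7, -13/7).
The Hessian has P_{uu} = 4, P_{tt} = 2, P_{ut} = 1, giving D = 7 > 0 with P_{uu} > 0, so the point is a local minimum.
P(12/7, -13/7) = -15/7.

-15/7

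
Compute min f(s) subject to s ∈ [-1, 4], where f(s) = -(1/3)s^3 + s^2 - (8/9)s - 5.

The derivative is -s^2 + 2s - 8/9, which vanishes at s = 2/3 and s = 4/3.
Candidates: f(-1) = -25/9; f(2/3) = -425/81; f(4/3) = -421/81; f(4) = -125/9.
So the minimum is f(4) = -125/9.

-125/9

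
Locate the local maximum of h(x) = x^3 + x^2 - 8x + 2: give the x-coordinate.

Critical points: h'(x) = 3x^2 + 2x - 8 vanishes at x = -2, 4/3.
Since h''(x) = 6x + 2, we get h''(-2) = -10 < 0 ⇒ local maximum; h''(4/3) = 10 > 0 ⇒ local minimum.
Thus h has its local maximum at x = -2, with value 14.

-2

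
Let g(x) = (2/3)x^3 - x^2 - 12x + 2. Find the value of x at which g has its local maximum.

-2

g'(x) = 2x^2 - 2x - 12 = 0 at x = -2, 3.
g''(x) = 4x - 2. g''(-2) = -10 < 0 ⇒ local maximum; g''(3) = 10 > 0 ⇒ local minimum.
The local maximum is g(-2) = 50/3.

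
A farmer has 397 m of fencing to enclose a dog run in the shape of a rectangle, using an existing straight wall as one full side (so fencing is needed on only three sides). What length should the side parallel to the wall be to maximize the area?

Let the sides perpendicular to the wall have length x and the parallel side y, so 2x + y = 397 and the area is A = xy = x(397 − 2x).
A'(x) = 397 − 4x = 0 gives x = 397/4, and A''(x) = −4 < 0 confirms a maximum.
Then y = 397 − 2·397/4 = 397/2 and A = 157609/8.

397/2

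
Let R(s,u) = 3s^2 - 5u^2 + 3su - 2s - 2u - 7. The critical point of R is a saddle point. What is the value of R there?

∂R/∂s = 6s + 3u - 2 = 0 and ∂R/∂u = 3s - 10u - 2 = 0, so (s, u) = (26/69, -2/23).
The Hessian has R_{ss} = 6, R_{uu} = -10, R_{su} = 3, giving D = -69 < 0, so the point is a saddle point.
R(26/69, -2/23) = -503/69.

-503/69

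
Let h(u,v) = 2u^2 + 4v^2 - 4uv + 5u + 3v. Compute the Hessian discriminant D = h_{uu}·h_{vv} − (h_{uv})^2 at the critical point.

∂h/∂u = 4u - 4v + 5 = 0 and ∂h/∂v = -4u + 8v + 3 = 0, so (u, v) = (-13/4, -2).
The Hessian has h_{uu} = 4, h_{vv} = 8, h_{uv} = -4, giving D = 16 > 0 with h_{uu} > 0, so the point is a local minimum.
D = (4)·(8) − (-4)^2 = 16.

16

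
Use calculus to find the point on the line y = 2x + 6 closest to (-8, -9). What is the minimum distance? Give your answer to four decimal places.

0.4472

Minimize D(x)^2 = (x + 8)^2 + (2x + 15)^2.
d/dx[D^2] = 2(x + 8) + 2·2·(2x + 15) = 0 ⇒ x = -38/5.
Then y = -46/5 and the distance is √(1/5) ≈ 0.4472.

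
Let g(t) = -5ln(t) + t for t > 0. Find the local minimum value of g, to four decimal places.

-3.0472

g'(t) = -5/t + 1 = 0 gives t = 5.
g''(t) = 5/t², which is positive for t > 0, so this is a local minimum.
g(5) = -5·ln(5) + 5 ≈ -3.0472.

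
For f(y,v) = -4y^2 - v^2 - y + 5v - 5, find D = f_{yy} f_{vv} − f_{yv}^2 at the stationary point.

∂f/∂y = -8y - 1 = 0 and ∂f/∂v = -2v + 5 = 0, so (y, v) = (-1/8, 5/2).
The Hessian has f_{yy} = -8, f_{vv} = -2, f_{yv} = 0, giving D = 16 > 0 with f_{yy} < 0, so the point is a local maximum.
D = (-8)·(-2) − (0)^2 = 16.

16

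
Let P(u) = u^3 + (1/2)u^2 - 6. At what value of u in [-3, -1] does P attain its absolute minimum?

-3

P'(u) = 3u^2 + u, which has no zeros in [-3, -1].
Compare values at every candidate in [-3, -1]: P(-3) = -57/2, P(-1) = -13/2.
The minimum over the interval is -57/2, attained at u = -3.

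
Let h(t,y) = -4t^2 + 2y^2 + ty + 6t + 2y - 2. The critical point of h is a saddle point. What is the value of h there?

∂h/∂t = -8t + y + 6 = 0 and ∂h/∂y = t + 4y + 2 = 0, so (t, y) = (2/3, -2/3).
The Hessian has h_{tt} = -8, h_{yy} = 4, h_{ty} = 1, giving D = -33 < 0, so the point is a saddle point.
h(2/3, -2/3) = -2/3.

-2/3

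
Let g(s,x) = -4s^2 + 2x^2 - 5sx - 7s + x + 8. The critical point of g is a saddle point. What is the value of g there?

515/57

∂g/∂s = -8s - 5x - 7 = 0 and ∂g/∂x = -5s + 4x + 1 = 0, so (s, x) = (-23/57, -43/57).
The Hessian has g_{ss} = -8, g_{xx} = 4, g_{sx} = -5, giving D = -57 < 0, so the point is a saddle point.
g(-23/57, -43/57) = 515/57.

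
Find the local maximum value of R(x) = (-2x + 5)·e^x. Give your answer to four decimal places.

8.9634

Differentiating with the product rule gives R'(x) = (-2x + 3)·e^x. Since e^x > 0, the only critical point is x = 3/2.
R''(3/2) has the same sign as -2 < 0, so this is a local maximum.
R(3/2) = (2)·e^(3/2) ≈ 8.9634.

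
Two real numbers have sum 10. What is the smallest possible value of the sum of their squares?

With a + b = 10, a^2 + b^2 = a^2 + (10 − a)^2.
The derivative 2a − 2(10 − a) = 4a − 20 vanishes at a = 5; second derivative 4 > 0, a minimum.
The minimum is 2·(5)^2 = 50.

50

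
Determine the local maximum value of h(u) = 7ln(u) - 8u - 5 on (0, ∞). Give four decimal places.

-12.9347

h'(u) = 7/u − 8 = 0 gives u = 7/8.
h''(u) = -7/u², which is negative for u > 0, so this is a local maximum.
h(7/8) = 7·ln(7/8) - 7 - 5 ≈ -12.9347.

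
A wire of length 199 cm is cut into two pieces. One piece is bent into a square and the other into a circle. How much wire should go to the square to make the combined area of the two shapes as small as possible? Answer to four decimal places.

111.4597

Let x be the length used for the square. Square side x/4; circle radius (199−x)/(2π).
A(x) = (x/4)² + π·((199−x)/(2π))² = x²/16 + (199−x)²/(4π) for 0 ≤ x ≤ 199. A'(x) = x/8 − (199−x)/(2π) = 0 gives x = 4·199/(π+4) ≈ 111.4597.
A'' = 1/8 + 1/(2π) > 0, so this gives the minimum combined area; x ≈ 111.4597 cm to the square.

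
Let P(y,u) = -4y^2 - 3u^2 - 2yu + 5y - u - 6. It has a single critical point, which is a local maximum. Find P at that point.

∂P/∂y = -8y - 2u + 5 = 0 and ∂P/∂u = -2y - 6u - 1 = 0, so (y, u) = (8/11, -9/22).
The Hessian has P_{yy} = -8, P_{uu} = -6, P_{yu} = -2, giving D = 44 > 0 with P_{yy} < 0, so the point is a local maximum.
P(8/11, -9/22) = -175/44.

-175/44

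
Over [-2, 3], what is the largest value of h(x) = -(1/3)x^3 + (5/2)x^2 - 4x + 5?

The derivative is -x^2 + 5x - 4, whose only zero in [-2, 3] is x = 1.
Candidates: h(-2) = 77/3; h(1) = 19/6; h(3) = 13/2.
Hence the absolute maximum is 77/3 at x = -2.

77/3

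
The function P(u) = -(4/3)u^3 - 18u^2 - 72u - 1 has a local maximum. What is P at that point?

Critical points: P'(u) = -4u^2 - 36u - 72 vanishes at u = -6, -3.
P''(u) = -8u - 36. P''(-6) = 12 > 0 ⇒ local minimum; P''(-3) = -12 < 0 ⇒ local maximum.
So the local maximum value is P(-3) = 89.

89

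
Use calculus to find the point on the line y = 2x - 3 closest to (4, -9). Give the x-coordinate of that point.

-8/5

Minimize D(x)^2 = (x - 4)^2 + (2x + 6)^2.
d/dx[D^2] = 2(x - 4) + 2·2·(2x + 6) = 0 ⇒ x = -8/5.
Then y = -31/5 and the distance is √(196/5) ≈ 6.2610.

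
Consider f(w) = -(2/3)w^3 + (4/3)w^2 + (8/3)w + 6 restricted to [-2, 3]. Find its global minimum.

406/81

Differentiating, f'(w) = -2w^2 + (8/3)w + 8/3; which vanishes at w = -2/3 and w = 2.
Evaluating at the critical points and endpoints: f(-2) = 34/3, f(-2/3) = 406/81, f(2) = 34/3, f(3) = 8.
The minimum over the interval is 406/81, attained at w = -2/3.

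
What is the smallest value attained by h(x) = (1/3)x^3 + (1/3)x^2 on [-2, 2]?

-4/3

h'(x) = x^2 + (2/3)x, which vanishes at x = -2/3 and x = 0.
Evaluating at the critical points and endpoints: h(-2) = -4/3, h(-2/3) = 4/81, h(0) = 0, h(2) = 4.
The minimum over the interval is -4/3, attained at x = -2.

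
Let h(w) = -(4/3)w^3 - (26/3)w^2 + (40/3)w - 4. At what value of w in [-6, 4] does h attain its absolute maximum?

2/3

h'(w) = -4w^2 - (52/3)w + 40/3, which vanishes at w = -5 and w = 2/3.
Compare values at every candidate in [-6, 4]: h(-6) = -108, h(-5) = -362/3, h(2/3) = 52/81, h(4) = -524/3.
The maximum over the interval is 52/81, attained at w = 2/3.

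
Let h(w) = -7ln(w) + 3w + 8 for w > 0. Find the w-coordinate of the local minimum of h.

h'(w) = -7/w + 3 = 0 gives w = 7/3.
h''(w) = 7/w², which is positive for w > 0, so this is a local minimum.
h(7/3) = -7·ln(7/3) + 7 + 8 ≈ 9.0689.

7/3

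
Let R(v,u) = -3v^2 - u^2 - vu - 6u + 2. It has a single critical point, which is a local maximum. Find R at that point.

∂R/∂v = -6v - u = 0 and ∂R/∂u = -v - 2u - 6 = 0, so (v, u) = (6/11, -36/11).
The Hessian has R_{vv} = -6, R_{uu} = -2, R_{vu} = -1, giving D = 11 > 0 with R_{vv} < 0, so the point is a local maximum.
R(6/11, -36/11) = 130/11.

130/11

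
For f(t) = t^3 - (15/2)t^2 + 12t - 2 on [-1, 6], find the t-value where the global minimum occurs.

f'(t) = 3t^2 - 15t + 12, which vanishes at t = 1 and t = 4.
Evaluating at the critical points and endpoints: f(-1) = -45/2, f(1) = 7/2, f(4) = -10, f(6) = 16.
So the minimum is f(-1) = -45/2.

-1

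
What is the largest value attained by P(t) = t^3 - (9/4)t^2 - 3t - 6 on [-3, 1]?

-83/16

Differentiating, P'(t) = 3t^2 - (9/2)t - 3; whose only zero in [-3, 1] is t = -1/2.
Compare values at every candidate in [-3, 1]: P(-3) = -177/4,  P(-1/2) = -83/16,  P(1) = -41/4.
The maximum over the interval is -83/16, attained at t = -1/2.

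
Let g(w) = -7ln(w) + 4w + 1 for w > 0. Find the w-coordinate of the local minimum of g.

7/4

g'(w) = -7/w + 4 = 0 gives w = 7/4.
g''(w) = 7/w², which is positive for w > 0, so this is a local minimum.
g(7/4) = -7·ln(7/4) + 7 + 1 ≈ 4.0827.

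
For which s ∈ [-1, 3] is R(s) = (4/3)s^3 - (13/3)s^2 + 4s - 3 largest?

3

Differentiating, R'(s) = 4s^2 - (26/3)s + 4; which vanishes at s = 2/3 and s = 3/2.
Evaluating at the critical points and endpoints: R(-1) = -38/3,  R(2/3) = -151/81,  R(3/2) = -9/4,  R(3) = 6.
The maximum over the interval is 6, attained at s = 3.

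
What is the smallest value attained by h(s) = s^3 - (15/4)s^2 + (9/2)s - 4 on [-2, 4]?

-36

h'(s) = 3s^2 - (15/2)s + 9/2, which vanishes at s = 1 and s = 3/2.
Candidates: h(-2) = -36,  h(1) = -9/4,  h(3/2) = -37/16,  h(4) = 18.
So the minimum is h(-2) = -36.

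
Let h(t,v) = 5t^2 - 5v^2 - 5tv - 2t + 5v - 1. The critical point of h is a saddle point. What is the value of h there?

∂h/∂t = 10t - 5v - 2 = 0 and ∂h/∂v = -5t - 10v + 5 = 0, so (t, v) = (9/25, 8/25).
The Hessian has h_{tt} = 10, h_{vv} = -10, h_{tv} = -5, giving D = -125 < 0, so the point is a saddle point.
h(9/25, 8/25) = -14/25.

-14/25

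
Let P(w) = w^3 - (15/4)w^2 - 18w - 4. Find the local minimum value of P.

-72

P'(w) = 3w^2 - (15/2)w - 18. Setting P'(w) = 0 gives w ∈ {-3/2, 4}.
Since P''(w) = 6w - 15/2, we get P''(-3/2) = -33/2 < 0 ⇒ local maximum; P''(4) = 33/2 > 0 ⇒ local minimum.
So the local minimum value is P(4) = -72.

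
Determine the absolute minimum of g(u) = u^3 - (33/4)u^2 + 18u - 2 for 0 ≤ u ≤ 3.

-2

Differentiating, g'(u) = 3u^2 - (33/2)u + 18; whose only zero in [0, 3] is u = 3/2.
Candidates: g(0) = -2; g(3/2) = 157/16; g(3) = 19/4.
Hence the absolute minimum is -2 at u = 0.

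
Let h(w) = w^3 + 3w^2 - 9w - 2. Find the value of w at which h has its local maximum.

Critical points: h'(w) = 3w^2 + 6w - 9 vanishes at w = -3, 1.
h''(w) = 6w + 6. h''(-3) = -12 < 0 ⇒ local maximum; h''(1) = 12 > 0 ⇒ local minimum.
So the local maximum value is h(-3) = 25.

-3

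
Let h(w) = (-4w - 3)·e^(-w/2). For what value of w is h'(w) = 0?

5/4

h'(w) = (-4)·e^(-w/2) + (-4w - 3)·(-1/2)·e^(-w/2) = (2w - 5/2)·e^(-w/2). Since e^(-w/2) > 0, the only critical point is w = 5/4.
h''(5/4) has the same sign as 2 > 0, so this is a local minimum.
h(5/4) = (-8)·e^(-5/8) ≈ -4.2821.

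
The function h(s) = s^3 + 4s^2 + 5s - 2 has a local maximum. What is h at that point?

h'(s) = 3s^2 + 8s + 5. Setting h'(s) = 0 gives s ∈ {-5/3, -1}.
Second-derivative test with h''(s) = 6s + 8: h''(-5/3) = -2 < 0 ⇒ local maximum; h''(-1) = 2 > 0 ⇒ local minimum.
Thus h has its local maximum at s = -5/3, with value -104/27.

-104/27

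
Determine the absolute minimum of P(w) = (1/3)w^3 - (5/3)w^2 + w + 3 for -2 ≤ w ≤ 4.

-25/3

The derivative is w^2 - (10/3)w + 1, which vanishes at w = 1/3 and w = 3.
Candidates: P(-2) = -25/3,  P(1/3) = 256/81,  P(3) = 0,  P(4) = 5/3.
So the minimum is P(-2) = -25/3.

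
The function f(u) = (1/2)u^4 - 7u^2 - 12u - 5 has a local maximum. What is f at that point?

1/2

Critical points: f'(u) = 2u^3 - 14u - 12 vanishes at u = -2, -1, 3.
Second-derivative test with f''(u) = 6u^2 - 14: f''(-2) = 10 > 0 ⇒ local minimum; f''(-1) = -8 < 0 ⇒ local maximum; f''(3) = 40 > 0 ⇒ local minimum.
Thus f has its local maximum at u = -1, with value 1/2.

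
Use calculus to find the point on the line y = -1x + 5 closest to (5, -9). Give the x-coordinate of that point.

Minimize D(x)^2 = (x - 5)^2 + (-x + 14)^2.
d/dx[D^2] = 2(x - 5) + 2·(-1)·(-x + 14) = 0 ⇒ x = 19/2.
Then y = -9/2 and the distance is √(81/2) ≈ 6.3640.

19/2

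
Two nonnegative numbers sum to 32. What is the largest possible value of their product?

256

With x + y = 32, the product is P(x) = x(32 − x).
P'(x) = 32 − 2x = 0 gives x = 16; P'' = −2 < 0, so this is the maximum.
P = 16·16 = 256.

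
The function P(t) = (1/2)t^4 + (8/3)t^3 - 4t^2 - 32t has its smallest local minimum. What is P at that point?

-152/3

Critical points: P'(t) = 2t^3 + 8t^2 - 8t - 32 vanishes at t = -4, -2, 2.
Since P''(t) = 6t^2 + 16t - 8, we get P''(-4) = 24 > 0 ⇒ local minimum; P''(-2) = -16 < 0 ⇒ local maximum; P''(2) = 48 > 0 ⇒ local minimum.
Thus P has its smallest local minimum at t = 2, with value -152/3.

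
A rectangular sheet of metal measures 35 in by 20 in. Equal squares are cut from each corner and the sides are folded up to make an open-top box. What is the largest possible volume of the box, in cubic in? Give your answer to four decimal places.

1296.5843

With cut size x, the volume is V(x) = x(35 − 2x)(20 − 2x) for 0 < x < 10.
V'(x) = 12x^2 − 220x + 700. Setting V'(x) = 0 gives x ≈ 4.0977 (the root in (0, 10)).
V''(x) = 24x − 220 is negative there, so this is the maximum; V ≈ 1296.5843.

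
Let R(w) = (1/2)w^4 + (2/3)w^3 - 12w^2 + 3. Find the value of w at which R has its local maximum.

0

Critical points: R'(w) = 2w^3 + 2w^2 - 24w vanishes at w = -4, 0, 3.
R''(w) = 6w^2 + 4w - 24. R''(-4) = 56 > 0 ⇒ local minimum; R''(0) = -24 < 0 ⇒ local maximum; R''(3) = 42 > 0 ⇒ local minimum.
The local maximum is R(0) = 3.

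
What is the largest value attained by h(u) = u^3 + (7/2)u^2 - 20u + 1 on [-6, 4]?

73

Differentiating, h'(u) = 3u^2 + 7u - 20; which vanishes at u = -4 and u = 5/3.
Compare values at every candidate in [-6, 4]: h(-6) = 31, h(-4) = 73, h(5/3) = -971/54, h(4) = 41.
Hence the absolute maximum is 73 at u = -4.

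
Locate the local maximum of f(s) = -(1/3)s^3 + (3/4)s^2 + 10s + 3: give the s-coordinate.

Critical points: f'(s) = -s^2 + (3/2)s + 10 vanishes at s = -5/2, 4.
Second-derivative test with f''(s) = -2s + 3/2: f''(-5/2) = 13/2 > 0 ⇒ local minimum; f''(4) = -13/2 < 0 ⇒ local maximum.
Thus f has its local maximum at s = 4, with value 101/3.

4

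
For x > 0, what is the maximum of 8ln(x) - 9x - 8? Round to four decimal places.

g'(x) = 8/x − 9 = 0 gives x = 8/9.
g''(x) = -8/x², which is negative for x > 0, so this is a local maximum.
g(8/9) = 8·ln(8/9) - 8 - 8 ≈ -16.9423.

-16.9423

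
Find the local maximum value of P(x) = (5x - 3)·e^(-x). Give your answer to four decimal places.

1.0095

By the product rule, P'(x) = (-5x + 8)·e^(-x). Since e^(-x) > 0, the only critical point is x = 8/5.
P''(8/5) has the same sign as -5 < 0, so this is a local maximum.
P(8/5) = (5)·e^(-8/5) ≈ 1.0095.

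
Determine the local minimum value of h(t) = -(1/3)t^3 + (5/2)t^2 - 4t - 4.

h'(t) = -t^2 + 5t - 4. Setting h'(t) = 0 gives t ∈ {1, 4}.
Second-derivative test with h''(t) = -2t + 5: h''(1) = 3 > 0 ⇒ local minimum; h''(4) = -3 < 0 ⇒ local maximum.
So the local minimum value is h(1) = -35/6.

-35/6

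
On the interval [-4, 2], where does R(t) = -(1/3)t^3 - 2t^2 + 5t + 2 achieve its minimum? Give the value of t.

Differentiating, R'(t) = -t^2 - 4t + 5; whose only zero in [-4, 2] is t = 1.
Evaluating at the critical points and endpoints: R(-4) = -86/3,  R(1) = 14/3,  R(2) = 4/3.
Hence the absolute minimum is -86/3 at t = -4.

-4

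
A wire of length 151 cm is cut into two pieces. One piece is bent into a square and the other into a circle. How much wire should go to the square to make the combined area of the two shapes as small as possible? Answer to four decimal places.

Let x be the length used for the square. Square side x/4; circle radius (151−x)/(2π).
A(x) = (x/4)² + π·((151−x)/(2π))² = x²/16 + (151−x)²/(4π) for 0 ≤ x ≤ 151. A'(x) = x/8 − (151−x)/(2π) = 0 gives x = 4·151/(π+4) ≈ 84.5750.
A'' = 1/8 + 1/(2π) > 0, so this gives the minimum combined area; x ≈ 84.5750 cm to the square.

84.5750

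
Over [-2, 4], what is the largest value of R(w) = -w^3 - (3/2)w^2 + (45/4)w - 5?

41/8

The derivative is -3w^2 - 3w + 45/4, whose only zero in [-2, 4] is w = 3/2.
Compare values at every candidate in [-2, 4]: R(-2) = -51/2, R(3/2) = 41/8, R(4) = -48.
Hence the absolute maximum is 41/8 at w = 3/2.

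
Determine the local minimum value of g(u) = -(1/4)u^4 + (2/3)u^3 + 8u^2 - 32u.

-92/3

g'(u) = -u^3 + 2u^2 + 16u - 32. Setting g'(u) = 0 gives u ∈ {-4, 2, 4}.
g''(u) = -3u^2 + 4u + 16. g''(-4) = -48 < 0 ⇒ local maximum; g''(2) = 12 > 0 ⇒ local minimum; g''(4) = -16 < 0 ⇒ local maximum.
The local minimum is g(2) = -92/3.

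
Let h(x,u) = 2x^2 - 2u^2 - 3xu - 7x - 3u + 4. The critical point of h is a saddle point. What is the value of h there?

83/25

∂h/∂x = 4x - 3u - 7 = 0 and ∂h/∂u = -3x - 4u - 3 = 0, so (x, u) = (19/25, -33/25).
The Hessian has h_{xx} = 4, h_{uu} = -4, h_{xu} = -3, giving D = -25 < 0, so the point is a saddle point.
h(19/25, -33/25) = 83/25.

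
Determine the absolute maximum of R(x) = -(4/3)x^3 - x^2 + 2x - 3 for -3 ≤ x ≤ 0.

Differentiating, R'(x) = -4x^2 - 2x + 2; whose only zero in [-3, 0] is x = -1.
Evaluating at the critical points and endpoints: R(-3) = 18,  R(-1) = -14/3,  R(0) = -3.
The maximum over the interval is 18, attained at x = -3.

18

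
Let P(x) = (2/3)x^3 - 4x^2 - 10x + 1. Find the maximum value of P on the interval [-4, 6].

The derivative is 2x^2 - 8x - 10, which vanishes at x = -1 and x = 5.
Evaluating at the critical points and endpoints: P(-4) = -197/3,  P(-1) = 19/3,  P(5) = -197/3,  P(6) = -59.
So the maximum is P(-1) = 19/3.

19/3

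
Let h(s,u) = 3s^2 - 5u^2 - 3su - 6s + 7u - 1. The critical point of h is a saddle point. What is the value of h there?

-76/23

∂h/∂s = 6s - 3u - 6 = 0 and ∂h/∂u = -3s - 10u + 7 = 0, so (s, u) = (27/23, 8/23).
The Hessian has h_{ss} = 6, h_{uu} = -10, h_{su} = -3, giving D = -69 < 0, so the point is a saddle point.
h(27/23, 8/23) = -76/23.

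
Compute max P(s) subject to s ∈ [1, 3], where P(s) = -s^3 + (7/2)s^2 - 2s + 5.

7

Differentiating, P'(s) = -3s^2 + 7s - 2; whose only zero in [1, 3] is s = 2.
Compare values at every candidate in [1, 3]: P(1) = 11/2, P(2) = 7, P(3) = 7/2.
So the maximum is P(2) = 7.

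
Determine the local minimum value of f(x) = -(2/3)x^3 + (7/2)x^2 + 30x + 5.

Critical points: f'(x) = -2x^2 + 7x + 30 vanishes at x = -5/2, 6.
Since f''(x) = -4x + 7, we get f''(-5/2) = 17 > 0 ⇒ local minimum; f''(6) = -17 < 0 ⇒ local maximum.
So the local minimum value is f(-5/2) = -905/24.

-905/24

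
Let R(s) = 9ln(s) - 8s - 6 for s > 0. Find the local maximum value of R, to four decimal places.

R'(s) = 9/s − 8 = 0 gives s = 9/8.
R''(s) = -9/s², which is negative for s > 0, so this is a local maximum.
R(9/8) = 9·ln(9/8) - 9 - 6 ≈ -13.9400.

-13.9400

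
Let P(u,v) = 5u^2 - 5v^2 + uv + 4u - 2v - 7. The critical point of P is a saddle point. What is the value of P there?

-759/101

∂P/∂u = 10u + v + 4 = 0 and ∂P/∂v = u - 10v - 2 = 0, so (u, v) = (-38/101, -24/101).
The Hessian has P_{uu} = 10, P_{vv} = -10, P_{uv} = 1, giving D = -101 < 0, so the point is a saddle point.
P(-38/101, -24/101) = -759/101.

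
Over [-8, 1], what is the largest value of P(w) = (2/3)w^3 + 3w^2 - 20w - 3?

Differentiating, P'(w) = 2w^2 + 6w - 20; whose only zero in [-8, 1] is w = -5.
Evaluating at the critical points and endpoints: P(-8) = 23/3,  P(-5) = 266/3,  P(1) = -58/3.
So the maximum is P(-5) = 266/3.

266/3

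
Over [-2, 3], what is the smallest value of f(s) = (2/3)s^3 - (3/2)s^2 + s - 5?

f'(s) = 2s^2 - 3s + 1, which vanishes at s = 1/2 and s = 1.
Evaluating at the critical points and endpoints: f(-2) = -55/3,  f(1/2) = -115/24,  f(1) = -29/6,  f(3) = 5/2.
Hence the absolute minimum is -55/3 at s = -2.

-55/3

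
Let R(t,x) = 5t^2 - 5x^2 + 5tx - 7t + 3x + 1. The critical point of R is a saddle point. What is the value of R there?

6/25

∂R/∂t = 10t + 5x - 7 = 0 and ∂R/∂x = 5t - 10x + 3 = 0, so (t, x) = (11/25, 13/25).
The Hessian has R_{tt} = 10, R_{xx} = -10, R_{tx} = 5, giving D = -125 < 0, so the point is a saddle point.
R(11/25, 13/25) = 6/25.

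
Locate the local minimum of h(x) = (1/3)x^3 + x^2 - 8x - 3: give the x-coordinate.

2

h'(x) = x^2 + 2x - 8. Setting h'(x) = 0 gives x ∈ {-4, 2}.
Second-derivative test with h''(x) = 2x + 2: h''(-4) = -6 < 0 ⇒ local maximum; h''(2) = 6 > 0 ⇒ local minimum.
The local minimum is h(2) = -37/3.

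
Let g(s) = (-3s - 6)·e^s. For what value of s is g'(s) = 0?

-3

Differentiating with the product rule gives g'(s) = (-3s - 9)·e^s. Since e^s > 0, the only critical point is s = -3.
g''(-3) has the same sign as -3 < 0, so this is a local maximum.
g(-3) = (3)·e^(-3) ≈ 0.1494.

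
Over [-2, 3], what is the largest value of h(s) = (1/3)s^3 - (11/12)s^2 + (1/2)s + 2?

17/4

h'(s) = s^2 - (11/6)s + 1/2, which vanishes at s = 1/3 and s = 3/2.
Evaluating at the critical points and endpoints: h(-2) = -16/3, h(1/3) = 673/324, h(3/2) = 29/16, h(3) = 17/4.
So the maximum is h(3) = 17/4.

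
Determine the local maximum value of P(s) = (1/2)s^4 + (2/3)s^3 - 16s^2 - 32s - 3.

77/6

Critical points: P'(s) = 2s^3 + 2s^2 - 32s - 32 vanishes at s = -4, -1, 4.
P''(s) = 6s^2 + 4s - 32. P''(-4) = 48 > 0 ⇒ local minimum; P''(-1) = -30 < 0 ⇒ local maximum; P''(4) = 80 > 0 ⇒ local minimum.
The local maximum is P(-1) = 77/6.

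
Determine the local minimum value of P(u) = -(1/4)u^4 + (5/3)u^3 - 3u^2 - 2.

-14/3

P'(u) = -u^3 + 5u^2 - 6u = 0 at u = 0, 2, 3.
P''(u) = -3u^2 + 10u - 6. P''(0) = -6 < 0 ⇒ local maximum; P''(2) = 2 > 0 ⇒ local minimum; P''(3) = -3 < 0 ⇒ local maximum.
So the local minimum value is P(2) = -14/3.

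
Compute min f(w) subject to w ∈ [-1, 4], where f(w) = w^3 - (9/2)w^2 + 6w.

Differentiating, f'(w) = 3w^2 - 9w + 6; which vanishes at w = 1 and w = 2.
Candidates: f(-1) = -23/2,  f(1) = 5/2,  f(2) = 2,  f(4) = 16.
The minimum over the interval is -23/2, attained at w = -1.

-23/2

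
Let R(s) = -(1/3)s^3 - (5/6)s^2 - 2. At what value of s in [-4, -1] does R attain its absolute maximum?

-4

The derivative is -s^2 - (5/3)s, whose only zero in [-4, -1] is s = -5/3.
Compare values at every candidate in [-4, -1]: R(-4) = 6, R(-5/3) = -449/162, R(-1) = -5/2.
So the maximum is R(-4) = 6.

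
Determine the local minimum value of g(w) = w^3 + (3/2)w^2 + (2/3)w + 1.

49/54

g'(w) = 3w^2 + 3w + 2/3. Setting g'(w) = 0 gives w ∈ {-2/3, -1/3}.
Since g''(w) = 6w + 3, we get g''(-2/3) = -1 < 0 ⇒ local maximum; g''(-1/3) = 1 > 0 ⇒ local minimum.
So the local minimum value is g(-1/3) = 49/54.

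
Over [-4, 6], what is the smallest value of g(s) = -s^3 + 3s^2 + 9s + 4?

-50

The derivative is -3s^2 + 6s + 9, which vanishes at s = -1 and s = 3.
Candidates: g(-4) = 80; g(-1) = -1; g(3) = 31; g(6) = -50.
So the minimum is g(6) = -50.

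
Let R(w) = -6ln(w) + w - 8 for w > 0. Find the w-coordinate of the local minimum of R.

R'(w) = -6/w + 1 = 0 gives w = 6.
R''(w) = 6/w², which is positive for w > 0, so this is a local minimum.
R(6) = -6·ln(6) + 6 - 8 ≈ -12.7506.

6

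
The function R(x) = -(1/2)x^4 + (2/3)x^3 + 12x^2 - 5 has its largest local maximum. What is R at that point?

305/3

R'(x) = -2x^3 + 2x^2 + 24x. Setting R'(x) = 0 gives x ∈ {-3, 0, 4}.
Since R''(x) = -6x^2 + 4x + 24, we get R''(-3) = -42 < 0 ⇒ local maximum; R''(0) = 24 > 0 ⇒ local minimum; R''(4) = -56 < 0 ⇒ local maximum.
Thus R has its largest local maximum at x = 4, with value 305/3.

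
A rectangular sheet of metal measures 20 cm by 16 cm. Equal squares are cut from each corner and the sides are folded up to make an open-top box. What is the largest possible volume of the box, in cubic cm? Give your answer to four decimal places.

With cut size x, the volume is V(x) = x(20 − 2x)(16 − 2x) for 0 < x < 8.
V'(x) = 12x^2 − 144x + 320. Setting V'(x) = 0 gives x ≈ 2.9449 (the root in (0, 8)).
V''(x) = 24x − 144 is negative there, so this is the maximum; V ≈ 420.1104.

420.1104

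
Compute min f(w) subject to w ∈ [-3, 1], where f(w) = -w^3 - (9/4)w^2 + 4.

3/4

f'(w) = -3w^2 - (9/2)w, which vanishes at w = -3/2 and w = 0.
Candidates: f(-3) = 43/4; f(-3/2) = 37/16; f(0) = 4; f(1) = 3/4.
The minimum over the interval is 3/4, attained at w = 1.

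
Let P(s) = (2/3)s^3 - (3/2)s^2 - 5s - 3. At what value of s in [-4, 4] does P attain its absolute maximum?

-1

The derivative is 2s^2 - 3s - 5, which vanishes at s = -1 and s = 5/2.
Compare values at every candidate in [-4, 4]: P(-4) = -149/3, P(-1) = -1/6, P(5/2) = -347/24, P(4) = -13/3.
So the maximum is P(-1) = -1/6.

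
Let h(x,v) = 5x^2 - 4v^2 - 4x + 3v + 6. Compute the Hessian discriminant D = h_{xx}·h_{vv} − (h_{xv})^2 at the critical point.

∂h/∂x = 10x - 4 = 0 and ∂h/∂v = -8v + 3 = 0, so (x, v) = (2/5, 3/8).
The Hessian has h_{xx} = 10, h_{vv} = -8, h_{xv} = 0, giving D = -80 < 0, so the point is a saddle point.
D = (10)·(-8) − (0)^2 = -80.

-80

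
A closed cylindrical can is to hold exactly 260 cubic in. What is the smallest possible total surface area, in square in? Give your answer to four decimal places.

225.5088

With radius r and height h, πr²h = 260 so h = 260/(πr²), and S(r) = 2πr² + 2πrh = 2πr² + 2·260/r.
S'(r) = 4πr − 2·260/r² = 0 ⇒ r³ = 260/(2π), so r ≈ 3.4588 and h = 2r ≈ 6.9177.
S''(r) = 4π + 4·260/r³ > 0, so this is the minimum; S ≈ 225.5088.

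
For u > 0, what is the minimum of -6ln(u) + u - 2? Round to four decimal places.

R'(u) = -6/u + 1 = 0 gives u = 6.
R''(u) = 6/u², which is positive for u > 0, so this is a local minimum.
R(6) = -6·ln(6) + 6 - 2 ≈ -6.7506.

-6.7506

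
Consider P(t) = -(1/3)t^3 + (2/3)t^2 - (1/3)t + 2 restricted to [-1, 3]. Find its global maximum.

The derivative is -t^2 + (4/3)t - 1/3, which vanishes at t = 1/3 and t = 1.
Evaluating at the critical points and endpoints: P(-1) = 10/3,  P(1/3) = 158/81,  P(1) = 2,  P(3) = -2.
So the maximum is P(-1) = 10/3.

10/3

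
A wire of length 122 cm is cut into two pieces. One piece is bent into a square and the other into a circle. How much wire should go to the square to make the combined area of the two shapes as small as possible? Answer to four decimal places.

Let x be the length used for the square. Square side x/4; circle radius (122−x)/(2π).
A(x) = (x/4)² + π·((122−x)/(2π))² = x²/16 + (122−x)²/(4π) for 0 ≤ x ≤ 122. A'(x) = x/8 − (122−x)/(2π) = 0 gives x = 4·122/(π+4) ≈ 68.3321.
A'' = 1/8 + 1/(2π) > 0, so this gives the minimum combined area; x ≈ 68.3321 cm to the square.

68.3321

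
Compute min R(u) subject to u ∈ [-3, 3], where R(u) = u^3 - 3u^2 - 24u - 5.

Differentiating, R'(u) = 3u^2 - 6u - 24; whose only zero in [-3, 3] is u = -2.
Compare values at every candidate in [-3, 3]: R(-3) = 13, R(-2) = 23, R(3) = -77.
So the minimum is R(3) = -77.

-77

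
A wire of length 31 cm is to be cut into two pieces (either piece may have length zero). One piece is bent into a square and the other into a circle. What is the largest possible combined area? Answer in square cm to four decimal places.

76.4740

Let x be the length used for the square. Square side x/4; circle radius (31−x)/(2π).
A(x) = (x/4)² + π·((31−x)/(2π))² = x²/16 + (31−x)²/(4π) for 0 ≤ x ≤ 31. A'(x) = x/8 − (31−x)/(2π) = 0 gives x = 4·31/(π+4) ≈ 17.3631.
A'' > 0, so the interior critical point is a minimum; the maximum is at an endpoint. A(0) = 76.4740 and A(31) = 60.0625, so the largest area is 76.4740.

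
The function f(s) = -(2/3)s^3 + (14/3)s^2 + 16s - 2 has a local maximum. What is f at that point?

f'(s) = -2s^2 + (28/3)s + 16. Setting f'(s) = 0 gives s ∈ {-4/3, 6}.
Since f''(s) = -4s + 28/3, we get f''(-4/3) = 44/3 > 0 ⇒ local minimum; f''(6) = -44/3 < 0 ⇒ local maximum.
The local maximum is f(6) = 118.

118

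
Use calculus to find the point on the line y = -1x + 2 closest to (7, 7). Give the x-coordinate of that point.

1

Minimize D(x)^2 = (x - 7)^2 + (-x - 5)^2.
d/dx[D^2] = 2(x - 7) + 2·(-1)·(-x - 5) = 0 ⇒ x = 1.
Then y = 1 and the distance is √(72) ≈ 8.4853.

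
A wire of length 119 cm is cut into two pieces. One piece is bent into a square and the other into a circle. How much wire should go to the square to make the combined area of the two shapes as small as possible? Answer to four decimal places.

Let x be the length used for the square. Square side x/4; circle radius (119−x)/(2π).
A(x) = (x/4)² + π·((119−x)/(2π))² = x²/16 + (119−x)²/(4π) for 0 ≤ x ≤ 119. A'(x) = x/8 − (119−x)/(2π) = 0 gives x = 4·119/(π+4) ≈ 66.6518.
A'' = 1/8 + 1/(2π) > 0, so this gives the minimum combined area; x ≈ 66.6518 cm to the square.

66.6518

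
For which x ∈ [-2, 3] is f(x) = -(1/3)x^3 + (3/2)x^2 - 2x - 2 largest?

-2

f'(x) = -x^2 + 3x - 2, which vanishes at x = 1 and x = 2.
Evaluating at the critical points and endpoints: f(-2) = 32/3,  f(1) = -17/6,  f(2) = -8/3,  f(3) = -7/2.
Hence the absolute maximum is 32/3 at x = -2.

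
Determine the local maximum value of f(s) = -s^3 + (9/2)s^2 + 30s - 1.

273/2

f'(s) = -3s^2 + 9s + 30. Setting f'(s) = 0 gives s ∈ {-2, 5}.
Second-derivative test with f''(s) = -6s + 9: f''(-2) = 21 > 0 ⇒ local minimum; f''(5) = -21 < 0 ⇒ local maximum.
Thus f has its local maximum at s = 5, with value 273/2.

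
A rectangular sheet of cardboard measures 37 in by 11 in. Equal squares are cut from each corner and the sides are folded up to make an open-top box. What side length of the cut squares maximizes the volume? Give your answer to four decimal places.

With cut size x, the volume is V(x) = x(37 − 2x)(11 − 2x) for 0 < x < 5.5.
V'(x) = 12x^2 − 192x + 407. Setting V'(x) = 0 gives x ≈ 2.5152 (the root in (0, 5.5)).
V''(x) = 24x − 192 is negative there, so this is the maximum; V ≈ 480.0152.

2.5152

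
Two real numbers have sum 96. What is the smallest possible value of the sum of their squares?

With a + b = 96, a^2 + b^2 = a^2 + (96 − a)^2.
The derivative 2a − 2(96 − a) = 4a − 192 vanishes at a = 48; second derivative 4 > 0, a minimum.
The minimum is 2·(48)^2 = 4608.

4608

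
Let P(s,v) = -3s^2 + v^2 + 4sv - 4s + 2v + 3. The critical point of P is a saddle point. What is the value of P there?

∂P/∂s = -6s + 4v - 4 = 0 and ∂P/∂v = 4s + 2v + 2 = 0, so (s, v) = (-4/7, 1/7).
The Hessian has P_{ss} = -6, P_{vv} = 2, P_{sv} = 4, giving D = -28 < 0, so the point is a saddle point.
P(-4/7, 1/7) = 30/7.

30/7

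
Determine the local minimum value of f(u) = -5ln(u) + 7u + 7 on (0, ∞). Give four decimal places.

13.6824

f'(u) = -5/u + 7 = 0 gives u = 5/7.
f''(u) = 5/u², which is positive for u > 0, so this is a local minimum.
f(5/7) = -5·ln(5/7) + 5 + 7 ≈ 13.6824.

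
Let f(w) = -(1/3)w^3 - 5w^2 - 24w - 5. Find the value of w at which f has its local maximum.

f'(w) = -w^2 - 10w - 24 = 0 at w = -6, -4.
f''(w) = -2w - 10. f''(-6) = 2 > 0 ⇒ local minimum; f''(-4) = -2 < 0 ⇒ local maximum.
So the local maximum value is f(-4) = 97/3.

-4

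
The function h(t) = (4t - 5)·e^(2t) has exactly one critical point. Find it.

By the product rule, h'(t) = (8t - 6)·e^(2t). Since e^(2t) > 0, the only critical point is t = 3/4.
h''(3/4) has the same sign as 8 > 0, so this is a local minimum.
h(3/4) = (-2)·e^(3/2) ≈ -8.9634.

3/4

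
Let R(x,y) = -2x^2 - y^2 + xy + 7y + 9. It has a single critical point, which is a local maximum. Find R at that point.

23

∂R/∂x = -4x + y = 0 and ∂R/∂y = x - 2y + 7 = 0, so (x, y) = (1, 4).
The Hessian has R_{xx} = -4, R_{yy} = -2, R_{xy} = 1, giving D = 7 > 0 with R_{xx} < 0, so the point is a local maximum.
R(1, 4) = 23.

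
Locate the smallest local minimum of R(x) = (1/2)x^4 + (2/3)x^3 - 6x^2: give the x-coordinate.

R'(x) = 2x^3 + 2x^2 - 12x = 0 at x = -3, 0, 2.
R''(x) = 6x^2 + 4x - 12. R''(-3) = 30 > 0 ⇒ local minimum; R''(0) = -12 < 0 ⇒ local maximum; R''(2) = 20 > 0 ⇒ local minimum.
The smallest local minimum is R(-3) = -63/2.

-3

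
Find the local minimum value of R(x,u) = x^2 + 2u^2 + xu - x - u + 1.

∂R/∂x = 2x + u - 1 = 0 and ∂R/∂u = x + 4u - 1 = 0, so (x, u) = (3/7, 1/7).
The Hessian has R_{xx} = 2, R_{uu} = 4, R_{xu} = 1, giving D = 7 > 0 with R_{xx} > 0, so the point is a local minimum.
R(3/7, 1/7) = 5/7.

5/7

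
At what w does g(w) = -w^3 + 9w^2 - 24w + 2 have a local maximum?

4

g'(w) = -3w^2 + 18w - 24 = 0 at w = 2, 4.
g''(w) = -6w + 18. g''(2) = 6 > 0 ⇒ local minimum; g''(4) = -6 < 0 ⇒ local maximum.
Thus g has its local maximum at w = 4, with value -14.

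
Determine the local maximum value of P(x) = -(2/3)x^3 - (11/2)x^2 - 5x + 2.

77/24

Critical points: P'(x) = -2x^2 - 11x - 5 vanishes at x = -5, -1/2.
Since P''(x) = -4x - 11, we get P''(-5) = 9 > 0 ⇒ local minimum; P''(-1/2) = -9 < 0 ⇒ local maximum.
So the local maximum value is P(-1/2) = 77/24.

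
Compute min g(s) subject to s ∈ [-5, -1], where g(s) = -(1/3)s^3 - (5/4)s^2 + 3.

The derivative is -s^2 - (5/2)s, whose only zero in [-5, -1] is s = -5/2.
Evaluating at the critical points and endpoints: g(-5) = 161/12, g(-5/2) = 19/48, g(-1) = 25/12.
So the minimum is g(-5/2) = 19/48.

19/48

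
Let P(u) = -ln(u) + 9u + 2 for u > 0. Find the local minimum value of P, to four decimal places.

5.1972

P'(u) = -1/u + 9 = 0 gives u = 1/9.
P''(u) = 1/u², which is positive for u > 0, so this is a local minimum.
P(1/9) = -1·ln(1/9) + 1 + 2 ≈ 5.1972.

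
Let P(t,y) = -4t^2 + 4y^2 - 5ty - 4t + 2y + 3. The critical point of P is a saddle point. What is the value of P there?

∂P/∂t = -8t - 5y - 4 = 0 and ∂P/∂y = -5t + 8y + 2 = 0, so (t, y) = (-22/89, -36/89).
The Hessian has P_{tt} = -8, P_{yy} = 8, P_{ty} = -5, giving D = -89 < 0, so the point is a saddle point.
P(-22/89, -36/89) = 275/89.

275/89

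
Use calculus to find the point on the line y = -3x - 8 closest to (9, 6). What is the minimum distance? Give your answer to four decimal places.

12.9653

Minimize D(x)^2 = (x - 9)^2 + (-3x - 14)^2.
d/dx[D^2] = 2(x - 9) + 2·(-3)·(-3x - 14) = 0 ⇒ x = -33/10.
Then y = 19/10 and the distance is √(1681/10) ≈ 12.9653.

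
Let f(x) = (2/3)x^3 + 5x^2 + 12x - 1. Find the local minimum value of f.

-31/3

f'(x) = 2x^2 + 10x + 12. Setting f'(x) = 0 gives x ∈ {-3, -2}.
Since f''(x) = 4x + 10, we get f''(-3) = -2 < 0 ⇒ local maximum; f''(-2) = 2 > 0 ⇒ local minimum.
The local minimum is f(-2) = -31/3.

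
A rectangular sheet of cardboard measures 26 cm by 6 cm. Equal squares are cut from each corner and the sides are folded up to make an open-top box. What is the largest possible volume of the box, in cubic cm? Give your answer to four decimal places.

103.9365

With cut size x, the volume is V(x) = x(26 − 2x)(6 − 2x) for 0 < x < 3.
V'(x) = 12x^2 − 128x + 156. Setting V'(x) = 0 gives x ≈ 1.4034 (the root in (0, 3)).
V''(x) = 24x − 128 is negative there, so this is the maximum; V ≈ 103.9365.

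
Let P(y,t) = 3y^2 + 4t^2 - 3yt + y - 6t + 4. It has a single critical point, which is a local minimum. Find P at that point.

62/39

∂P/∂y = 6y - 3t + 1 = 0 and ∂P/∂t = -3y + 8t - 6 = 0, so (y, t) = (10/39, 11/13).
The Hessian has P_{yy} = 6, P_{tt} = 8, P_{yt} = -3, giving D = 39 > 0 with P_{yy} > 0, so the point is a local minimum.
P(10/39, 11/13) = 62/39.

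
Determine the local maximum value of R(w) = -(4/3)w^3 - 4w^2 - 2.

-2

R'(w) = -4w^2 - 8w. Setting R'(w) = 0 gives w ∈ {-2, 0}.
R''(w) = -8w - 8. R''(-2) = 8 > 0 ⇒ local minimum; R''(0) = -8 < 0 ⇒ local maximum.
So the local maximum value is R(0) = -2.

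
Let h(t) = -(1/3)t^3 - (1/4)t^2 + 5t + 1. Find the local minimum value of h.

Critical points: h'(t) = -t^2 - (1/2)t + 5 vanishes at t = -5/2, 2.
Second-derivative test with h''(t) = -2t - 1/2: h''(-5/2) = 9/2 > 0 ⇒ local minimum; h''(2) = -9/2 < 0 ⇒ local maximum.
So the local minimum value is h(-5/2) = -377/48.

-377/48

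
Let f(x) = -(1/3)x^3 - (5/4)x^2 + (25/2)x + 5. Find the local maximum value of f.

1115/48

Critical points: f'(x) = -x^2 - (5/2)x + 25/2 vanishes at x = -5, 5/2.
Since f''(x) = -2x - 5/2, we get f''(-5) = 15/2 > 0 ⇒ local minimum; f''(5/2) = -15/2 < 0 ⇒ local maximum.
So the local maximum value is f(5/2) = 1115/48.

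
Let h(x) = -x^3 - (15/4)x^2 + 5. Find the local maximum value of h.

5

h'(x) = -3x^2 - (15/2)x. Setting h'(x) = 0 gives x ∈ {-5/2, 0}.
h''(x) = -6x - 15/2. h''(-5/2) = 15/2 > 0 ⇒ local minimum; h''(0) = -15/2 < 0 ⇒ local maximum.
So the local maximum value is h(0) = 5.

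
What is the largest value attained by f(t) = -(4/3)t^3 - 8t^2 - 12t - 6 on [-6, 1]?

66

f'(t) = -4t^2 - 16t - 12, which vanishes at t = -3 and t = -1.
Compare values at every candidate in [-6, 1]: f(-6) = 66, f(-3) = -6, f(-1) = -2/3, f(1) = -82/3.
The maximum over the interval is 66, attained at t = -6.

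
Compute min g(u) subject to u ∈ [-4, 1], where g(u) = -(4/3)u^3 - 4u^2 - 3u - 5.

g'(u) = -4u^2 - 8u - 3, which vanishes at u = -3/2 and u = -1/2.
Compare values at every candidate in [-4, 1]: g(-4) = 85/3,  g(-3/2) = -5,  g(-1/2) = -13/3,  g(1) = -40/3.
The minimum over the interval is -40/3, attained at u = 1.

-40/3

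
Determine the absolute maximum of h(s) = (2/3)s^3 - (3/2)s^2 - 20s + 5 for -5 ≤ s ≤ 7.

Differentiating, h'(s) = 2s^2 - 3s - 20; which vanishes at s = -5/2 and s = 4.
Evaluating at the critical points and endpoints: h(-5) = -95/6; h(-5/2) = 845/24; h(4) = -169/3; h(7) = 121/6.
Hence the absolute maximum is 845/24 at s = -5/2.

845/24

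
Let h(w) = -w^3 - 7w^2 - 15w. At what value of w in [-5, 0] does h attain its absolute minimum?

0

h'(w) = -3w^2 - 14w - 15, which vanishes at w = -3 and w = -5/3.
Compare values at every candidate in [-5, 0]: h(-5) = 25, h(-3) = 9, h(-5/3) = 275/27, h(0) = 0.
The minimum over the interval is 0, attained at w = 0.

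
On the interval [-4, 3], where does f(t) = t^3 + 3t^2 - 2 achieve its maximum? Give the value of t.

3

Differentiating, f'(t) = 3t^2 + 6t; which vanishes at t = -2 and t = 0.
Evaluating at the critical points and endpoints: f(-4) = -18, f(-2) = 2, f(0) = -2, f(3) = 52.
So the maximum is f(3) = 52.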